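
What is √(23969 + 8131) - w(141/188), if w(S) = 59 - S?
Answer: -233/4 + 10*√321 ≈ 120.91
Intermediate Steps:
√(23969 + 8131) - w(141/188) = √(23969 + 8131) - (59 - 141/188) = √32100 - (59 - 141/188) = 10*√321 - (59 - 1*¾) = 10*√321 - (59 - ¾) = 10*√321 - 1*233/4 = 10*√321 - 233/4 = -233/4 + 10*√321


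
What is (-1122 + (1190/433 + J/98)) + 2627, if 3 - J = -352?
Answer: 64133505/42434 ≈ 1511.4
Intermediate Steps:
J = 355 (J = 3 - 1*(-352) = 3 + 352 = 355)
(-1122 + (1190/433 + J/98)) + 2627 = (-1122 + (1190/433 + 355/98)) + 2627 = (-1122 + 270335/42434) + 2627 = -47340613/42434 + 2627 = 64133505/42434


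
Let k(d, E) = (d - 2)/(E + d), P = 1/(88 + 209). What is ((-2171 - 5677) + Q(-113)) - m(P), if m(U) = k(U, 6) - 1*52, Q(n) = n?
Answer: -14101154/1783 ≈ -7908.7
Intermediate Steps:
P = 1/297 ≈ 0.0033670
k(d, E) = (-2 + d)/(E + d)
m(U) = -52 + (-2 + U)/(6 + U) (m(U) = (-2 + U)/(6 + U) - 1*52 = (-2 + U)/(6 + U) - 52 = -52 + (-2 + U)/(6 + U))
((-2171 - 5677) + Q(-113)) - m(P) = ((-2171 - 5677) - 113) - (-314 - 51*1/297)/(6 + 1/297) = (-7848 - 113) - (-314 - 17/99)/1783/297 = -7961 - 297*(-31103)/(1783*99) = -7961 - 1*(-93309/1783) = -7961 + 93309/1783 = -14101154/1783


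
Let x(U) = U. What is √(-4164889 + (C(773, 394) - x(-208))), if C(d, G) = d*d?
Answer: 4*I*√222947 ≈ 1888.7*I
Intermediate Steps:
C(d, G) = d²
√(-4164889 + (C(773, 394) - x(-208))) = √(-4164889 + (773² - 1*(-208))) = √(-4164889 + (597529 + 208)) = √(-4164889 + 597737) = √(-3567152) = 4*I*√222947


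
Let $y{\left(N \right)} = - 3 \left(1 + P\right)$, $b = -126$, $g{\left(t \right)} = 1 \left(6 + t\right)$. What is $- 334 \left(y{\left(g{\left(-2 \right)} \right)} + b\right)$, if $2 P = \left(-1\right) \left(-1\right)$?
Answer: $43587$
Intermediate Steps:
$g{\left(t \right)} = 6 + t$
$P = \frac{1}{2}$ ($P = \frac{\left(-1\right) \left(-1\right)}{2} = \frac{1}{2} \cdot 1 = \frac{1}{2} \approx 0.5$)
$y{\left(N \right)} = - \frac{9}{2}$ ($y{\left(N \right)} = - 3 \left(1 + \frac{1}{2}\right) = \left(-3\right) \frac{3}{2} = - \frac{9}{2}$)
$- 334 \left(y{\left(g{\left(-2 \right)} \right)} + b\right) = - 334 \left(- \frac{9}{2} - 126\right) = \left(-334\right) \left(- \frac{261}{2}\right) = 43587$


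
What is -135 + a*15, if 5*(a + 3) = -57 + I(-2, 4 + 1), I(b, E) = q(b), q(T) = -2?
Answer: -357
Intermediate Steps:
I(b, E) = -2
a = -74/5 (a = -3 + (-57 - 2)/5 = -3 + (⅕)*(-59) = -3 - 59/5 = -74/5 ≈ -14.800)
-135 + a*15 = -135 - 74/5*15 = -135 - 222 = -357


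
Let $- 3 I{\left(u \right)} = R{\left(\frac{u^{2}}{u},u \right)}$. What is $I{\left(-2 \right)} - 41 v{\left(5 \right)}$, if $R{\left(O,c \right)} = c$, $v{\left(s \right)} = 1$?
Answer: $- \frac{121}{3} \approx -40.333$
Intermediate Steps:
$I{\left(u \right)} = - \frac{u}{3}$
$I{\left(-2 \right)} - 41 v{\left(5 \right)} = \left(- \frac{1}{3}\right) \left(-2\right) - 41 = \frac{2}{3} - 41 = - \frac{121}{3}$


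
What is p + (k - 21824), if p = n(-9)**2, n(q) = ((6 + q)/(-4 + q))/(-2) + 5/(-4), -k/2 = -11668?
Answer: 4093489/2704 ≈ 1513.9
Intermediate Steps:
k = 23336 (k = -2*(-11668) = 23336)
n(q) = -5/4 - (6 + q)/(2*(-4 + q)) (n(q) = ((6 + q)/(-4 + q))*(-1/2) + 5*(-1/4) = -(6 + q)/(2*(-4 + q)) - 5/4 = -5/4 - (6 + q)/(2*(-4 + q)))
p = 5041/2704 (p = ((8 - 7*(-9))/(4*(-4 - 9)))**2 = ((1/4)*(8 + 63)/(-13))**2 = ((1/4)*(-1/13)*71)**2 = (-71/52)**2 = 5041/2704 ≈ 1.8643)
p + (k - 21824) = 5041/2704 + (23336 - 21824) = 5041/2704 + 1512 = 4093489/2704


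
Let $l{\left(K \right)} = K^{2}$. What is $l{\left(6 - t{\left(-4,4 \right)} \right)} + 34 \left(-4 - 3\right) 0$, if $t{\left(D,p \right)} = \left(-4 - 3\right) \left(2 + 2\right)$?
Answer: $1156$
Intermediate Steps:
$t{\left(D,p \right)} = -28$ ($t{\left(D,p \right)} = \left(-7\right) 4 = -28$)
$l{\left(6 - t{\left(-4,4 \right)} \right)} + 34 \left(-4 - 3\right) 0 = \left(6 - -28\right)^{2} + 34 \left(-4 - 3\right) 0 = \left(6 + 28\right)^{2} + 34 \left(\left(-7\right) 0\right) = 34^{2} + 34 \cdot 0 = 1156 + 0 = 1156$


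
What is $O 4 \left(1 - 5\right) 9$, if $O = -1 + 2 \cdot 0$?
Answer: $144$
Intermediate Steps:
$O = -1$ ($O = -1 + 0 = -1$)
$O 4 \left(1 - 5\right) 9 = - 4 \left(1 - 5\right) 9 = - 4 \left(-4\right) 9 = \left(-1\right) \left(-16\right) 9 = 16 \cdot 9 = 144$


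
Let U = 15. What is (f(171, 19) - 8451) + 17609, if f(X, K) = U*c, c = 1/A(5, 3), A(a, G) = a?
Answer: 9161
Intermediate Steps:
c = 1/5 ≈ 0.20000
f(X, K) = 3 (f(X, K) = 15*(1/5) = 3)
(f(171, 19) - 8451) + 17609 = (3 - 8451) + 17609 = -8448 + 17609 = 9161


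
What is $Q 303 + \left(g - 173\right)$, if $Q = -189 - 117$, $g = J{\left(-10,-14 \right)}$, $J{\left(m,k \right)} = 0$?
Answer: $-92891$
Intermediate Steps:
$g = 0$
$Q = -306$
$Q 303 + \left(g - 173\right) = \left(-306\right) 303 + \left(0 - 173\right) = -92718 + \left(0 - 173\right) = -92718 - 173 = -92891$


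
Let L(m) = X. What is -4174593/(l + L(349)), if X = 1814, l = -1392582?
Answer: 4174593/1390768 ≈ 3.0016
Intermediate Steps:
L(m) = 1814
-4174593/(l + L(349)) = -4174593/(-1392582 + 1814) = -4174593/(-1390768) = -4174593*(-1/1390768) = 4174593/1390768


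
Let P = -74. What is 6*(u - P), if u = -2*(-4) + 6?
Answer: 528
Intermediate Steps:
u = 14 (u = 8 + 6 = 14)
6*(u - P) = 6*(14 - 1*(-74)) = 6*(14 + 74) = 6*88 = 528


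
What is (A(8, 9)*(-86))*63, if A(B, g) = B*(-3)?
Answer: 130032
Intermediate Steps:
A(B, g) = -3*B
(A(8, 9)*(-86))*63 = (-3*8*(-86))*63 = -24*(-86)*63 = 2064*63 = 130032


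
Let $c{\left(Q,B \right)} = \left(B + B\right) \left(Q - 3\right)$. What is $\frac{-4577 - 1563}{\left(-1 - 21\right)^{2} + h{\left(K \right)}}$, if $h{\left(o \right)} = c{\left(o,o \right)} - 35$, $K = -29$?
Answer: $- \frac{1228}{461} \approx -2.6638$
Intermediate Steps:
$c{\left(Q,B \right)} = 2 B \left(-3 + Q\right)$
$h{\left(o \right)} = -35 + 2 o \left(-3 + o\right)$ ($h{\left(o \right)} = 2 o \left(-3 + o\right) - 35 = -35 + 2 o \left(-3 + o\right)$)
$\frac{-4577 - 1563}{\left(-1 - 21\right)^{2} + h{\left(K \right)}} = \frac{-4577 - 1563}{\left(-1 - 21\right)^{2} - \left(35 + 58 \left(-3 - 29\right)\right)} = - \frac{6140}{\left(-22\right)^{2} - \left(35 + 58 \left(-32\right)\right)} = - \frac{6140}{484 + \left(-35 + 1856\right)} = - \frac{6140}{484 + 1821} = - \frac{6140}{2305} = \left(-6140\right) \frac{1}{2305} = - \frac{1228}{461}$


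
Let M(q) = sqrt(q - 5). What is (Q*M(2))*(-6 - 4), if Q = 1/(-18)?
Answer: 5*I*sqrt(3)/9 ≈ 0.96225*I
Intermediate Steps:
M(q) = sqrt(-5 + q)
Q = -1/18 ≈ -0.055556
(Q*M(2))*(-6 - 4) = (-sqrt(-5 + 2)/18)*(-6 - 4) = -I*sqrt(3)/18*(-10) = 5*I*sqrt(3)/9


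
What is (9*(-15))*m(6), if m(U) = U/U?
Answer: -135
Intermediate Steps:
m(U) = 1
(9*(-15))*m(6) = (9*(-15))*1 = -135*1 = -135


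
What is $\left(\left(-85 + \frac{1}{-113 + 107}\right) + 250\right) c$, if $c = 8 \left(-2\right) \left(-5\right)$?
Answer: $\frac{39560}{3} \approx 13187.0$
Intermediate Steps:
$c = 80$ ($c = \left(-16\right) \left(-5\right) = 80$)
$\left(\left(-85 + \frac{1}{-113 + 107}\right) + 250\right) c = \left(\left(-85 + \frac{1}{-113 + 107}\right) + 250\right) 80 = \left(\left(-85 + \frac{1}{-6}\right) + 250\right) 80 = \left(\left(-85 - \frac{1}{6}\right) + 250\right) 80 = \left(- \frac{511}{6} + 250\right) 80 = \frac{989}{6} \cdot 80 = \frac{39560}{3}$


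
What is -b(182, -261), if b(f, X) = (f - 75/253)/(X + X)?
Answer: 45971/132066 ≈ 0.34809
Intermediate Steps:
b(f, X) = (-75/253 + f)/(2*X) (b(f, X) = (f - 75*1/253)/((2*X)) = (f - 75/253)*(1/(2*X)) = (-75/253 + f)*(1/(2*X)) = (-75/253 + f)/(2*X))
-b(182, -261) = -(-75 + 253*182)/(506*(-261)) = -(-1)*(-75 + 46046)/(506*261) = -(-1)*45971/(506*261) = -1*(-45971/132066) = 45971/132066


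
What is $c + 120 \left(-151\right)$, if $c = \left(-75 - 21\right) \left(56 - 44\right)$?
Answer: $-19272$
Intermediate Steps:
$c = -1152$ ($c = \left(-96\right) 12 = -1152$)
$c + 120 \left(-151\right) = -1152 + 120 \left(-151\right) = -1152 - 18120 = -19272$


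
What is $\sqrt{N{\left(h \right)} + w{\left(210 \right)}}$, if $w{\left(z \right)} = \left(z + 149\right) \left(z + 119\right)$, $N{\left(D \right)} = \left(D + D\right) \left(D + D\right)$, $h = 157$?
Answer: $\sqrt{216707} \approx 465.52$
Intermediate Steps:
$N{\left(D \right)} = 4 D^{2}$ ($N{\left(D \right)} = 2 D 2 D = 4 D^{2}$)
$w{\left(z \right)} = \left(119 + z\right) \left(149 + z\right)$ ($w{\left(z \right)} = \left(149 + z\right) \left(119 + z\right) = \left(119 + z\right) \left(149 + z\right)$)
$\sqrt{N{\left(h \right)} + w{\left(210 \right)}} = \sqrt{4 \cdot 157^{2} + \left(17731 + 210^{2} + 268 \cdot 210\right)} = \sqrt{4 \cdot 24649 + \left(17731 + 44100 + 56280\right)} = \sqrt{98596 + 118111} = \sqrt{216707}$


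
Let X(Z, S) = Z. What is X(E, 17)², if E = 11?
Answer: 121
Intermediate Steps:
X(E, 17)² = 11² = 121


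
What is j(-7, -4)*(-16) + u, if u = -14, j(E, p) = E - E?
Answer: -14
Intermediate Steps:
j(E, p) = 0
j(-7, -4)*(-16) + u = 0*(-16) - 14 = 0 - 14 = -14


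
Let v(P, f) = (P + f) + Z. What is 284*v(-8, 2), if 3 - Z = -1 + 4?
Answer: -1704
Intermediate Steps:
Z = 0 (Z = 3 - (-1 + 4) = 3 - 1*3 = 3 - 3 = 0)
v(P, f) = P + f (v(P, f) = (P + f) + 0 = P + f)
284*v(-8, 2) = 284*(-8 + 2) = 284*(-6) = -1704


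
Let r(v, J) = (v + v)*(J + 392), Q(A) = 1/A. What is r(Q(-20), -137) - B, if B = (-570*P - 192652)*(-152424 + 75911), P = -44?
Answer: -25642872923/2 ≈ -1.2821e+10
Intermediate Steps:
r(v, J) = 2*v*(392 + J) (r(v, J) = (2*v)*(392 + J) = 2*v*(392 + J))
B = 12821436436 (B = (-570*(-44) - 192652)*(-152424 + 75911) = (25080 - 192652)*(-76513) = -167572*(-76513) = 12821436436)
r(Q(-20), -137) - B = 2*(392 - 137)/(-20) - 1*12821436436 = 2*(-1/20)*255 - 12821436436 = -51/2 - 12821436436 = -25642872923/2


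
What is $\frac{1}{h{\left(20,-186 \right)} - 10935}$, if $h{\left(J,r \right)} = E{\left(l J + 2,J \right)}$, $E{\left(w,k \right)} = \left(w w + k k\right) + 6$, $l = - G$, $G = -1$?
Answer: $- \frac{1}{10045} \approx -9.9552 \cdot 10^{-5}$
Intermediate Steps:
$l = 1$ ($l = \left(-1\right) \left(-1\right) = 1$)
$E{\left(w,k \right)} = 6 + k^{2} + w^{2}$ ($E{\left(w,k \right)} = \left(w^{2} + k^{2}\right) + 6 = \left(k^{2} + w^{2}\right) + 6 = 6 + k^{2} + w^{2}$)
$h{\left(J,r \right)} = 6 + J^{2} + \left(2 + J\right)^{2}$ ($h{\left(J,r \right)} = 6 + J^{2} + \left(1 J + 2\right)^{2} = 6 + J^{2} + \left(J + 2\right)^{2} = 6 + J^{2} + \left(2 + J\right)^{2}$)
$\frac{1}{h{\left(20,-186 \right)} - 10935} = \frac{1}{\left(6 + 20^{2} + \left(2 + 20\right)^{2}\right) - 10935} = \frac{1}{\left(6 + 400 + 22^{2}\right) - 10935} = \frac{1}{\left(6 + 400 + 484\right) - 10935} = \frac{1}{890 - 10935} = \frac{1}{-10045} = - \frac{1}{10045}$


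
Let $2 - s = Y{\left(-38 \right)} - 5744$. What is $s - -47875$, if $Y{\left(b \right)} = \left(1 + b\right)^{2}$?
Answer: $52252$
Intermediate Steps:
$s = 4377$ ($s = 2 - \left(\left(1 - 38\right)^{2} - 5744\right) = 2 - \left(\left(-37\right)^{2} - 5744\right) = 2 - \left(1369 - 5744\right) = 2 - -4375 = 2 + 4375 = 4377$)
$s - -47875 = 4377 - -47875 = 4377 + 47875 = 52252$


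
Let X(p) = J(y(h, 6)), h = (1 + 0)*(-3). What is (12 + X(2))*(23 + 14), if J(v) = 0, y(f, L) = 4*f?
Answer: 444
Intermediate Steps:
h = -3 (h = 1*(-3) = -3)
X(p) = 0
(12 + X(2))*(23 + 14) = (12 + 0)*(23 + 14) = 12*37 = 444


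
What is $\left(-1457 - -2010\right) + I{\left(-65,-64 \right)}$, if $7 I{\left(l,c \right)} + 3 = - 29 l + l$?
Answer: $\frac{5688}{7} \approx 812.57$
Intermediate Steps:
$I{\left(l,c \right)} = - \frac{3}{7} - 4 l$ ($I{\left(l,c \right)} = - \frac{3}{7} + \frac{- 29 l + l}{7} = - \frac{3}{7} + \frac{\left(-28\right) l}{7} = - \frac{3}{7} - 4 l$)
$\left(-1457 - -2010\right) + I{\left(-65,-64 \right)} = \left(-1457 - -2010\right) - - \frac{1817}{7} = \left(-1457 + 2010\right) + \left(- \frac{3}{7} + 260\right) = 553 + \frac{1817}{7} = \frac{5688}{7}$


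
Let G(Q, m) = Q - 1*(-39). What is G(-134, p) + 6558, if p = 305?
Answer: 6463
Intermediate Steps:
G(Q, m) = 39 + Q (G(Q, m) = Q + 39 = 39 + Q)
G(-134, p) + 6558 = (39 - 134) + 6558 = -95 + 6558 = 6463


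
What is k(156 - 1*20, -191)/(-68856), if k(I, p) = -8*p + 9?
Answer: -1537/68856 ≈ -0.022322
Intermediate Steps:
k(I, p) = 9 - 8*p
k(156 - 1*20, -191)/(-68856) = (9 - 8*(-191))/(-68856) = (9 + 1528)*(-1/68856) = 1537*(-1/68856) = -1537/68856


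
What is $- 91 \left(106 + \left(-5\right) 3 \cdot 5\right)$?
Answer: $-2821$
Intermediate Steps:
$- 91 \left(106 + \left(-5\right) 3 \cdot 5\right) = - 91 \left(106 - 75\right) = \left(-91\right) 31 = -2821$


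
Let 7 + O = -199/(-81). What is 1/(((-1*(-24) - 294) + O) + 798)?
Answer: 81/42400 ≈ 0.0019104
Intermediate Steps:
O = -368/81 (O = -7 - 199/(-81) = -7 - 199*(-1/81) = -7 + 199/81 = -368/81 ≈ -4.5432)
1/(((-1*(-24) - 294) + O) + 798) = 1/(((-1*(-24) - 294) - 368/81) + 798) = 1/(((24 - 294) - 368/81) + 798) = 1/((-270 - 368/81) + 798) = 1/(-22238/81 + 798) = 1/(42400/81) = 81/42400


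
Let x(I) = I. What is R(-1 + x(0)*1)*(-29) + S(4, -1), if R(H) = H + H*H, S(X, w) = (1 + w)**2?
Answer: 0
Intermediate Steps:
R(H) = H + H**2
R(-1 + x(0)*1)*(-29) + S(4, -1) = ((-1 + 0*1)*(1 + (-1 + 0*1)))*(-29) + (1 - 1)**2 = ((-1 + 0)*(1 + (-1 + 0)))*(-29) + 0**2 = -(1 - 1)*(-29) + 0 = -1*0*(-29) + 0 = 0*(-29) + 0 = 0 + 0 = 0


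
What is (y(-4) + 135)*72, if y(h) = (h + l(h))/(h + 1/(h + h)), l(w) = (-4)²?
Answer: 104616/11 ≈ 9510.5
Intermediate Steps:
l(w) = 16
y(h) = (16 + h)/(h + 1/(2*h)) (y(h) = (h + 16)/(h + 1/(h + h)) = (16 + h)/(h + 1/(2*h)))
(y(-4) + 135)*72 = (2*(-4)*(16 - 4)/(1 + 2*(-4)²) + 135)*72 = (2*(-4)*12/(1 + 2*16) + 135)*72 = (2*(-4)*12/(1 + 32) + 135)*72 = (2*(-4)*12/33 + 135)*72 = (2*(-4)*(1/33)*12 + 135)*72 = (-32/11 + 135)*72 = (1453/11)*72 = 104616/11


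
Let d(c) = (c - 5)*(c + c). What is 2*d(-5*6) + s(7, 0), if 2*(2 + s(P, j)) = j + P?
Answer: 8403/2 ≈ 4201.5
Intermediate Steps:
d(c) = 2*c*(-5 + c) (d(c) = (-5 + c)*(2*c) = 2*c*(-5 + c))
s(P, j) = -2 + P/2 + j/2 (s(P, j) = -2 + (j + P)/2 = -2 + (P + j)/2 = -2 + (P/2 + j/2) = -2 + P/2 + j/2)
2*d(-5*6) + s(7, 0) = 2*(2*(-5*6)*(-5 - 5*6)) + (-2 + (1/2)*7 + (1/2)*0) = 2*(2*(-30)*(-5 - 30)) + (-2 + 7/2 + 0) = 2*(2*(-30)*(-35)) + 3/2 = 2*2100 + 3/2 = 4200 + 3/2 = 8403/2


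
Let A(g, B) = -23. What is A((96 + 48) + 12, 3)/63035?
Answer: -23/63035 ≈ -0.00036488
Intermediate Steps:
A((96 + 48) + 12, 3)/63035 = -23/63035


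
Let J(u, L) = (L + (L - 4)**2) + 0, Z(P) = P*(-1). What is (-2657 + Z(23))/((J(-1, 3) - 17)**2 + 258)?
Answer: -2680/427 ≈ -6.2763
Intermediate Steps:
Z(P) = -P
J(u, L) = L + (-4 + L)**2 (J(u, L) = (L + (-4 + L)**2) + 0 = L + (-4 + L)**2)
(-2657 + Z(23))/((J(-1, 3) - 17)**2 + 258) = (-2657 - 1*23)/(((3 + (-4 + 3)**2) - 17)**2 + 258) = (-2657 - 23)/(((3 + (-1)**2) - 17)**2 + 258) = -2680/(((3 + 1) - 17)**2 + 258) = -2680/((4 - 17)**2 + 258) = -2680/((-13)**2 + 258) = -2680/(169 + 258) = -2680/427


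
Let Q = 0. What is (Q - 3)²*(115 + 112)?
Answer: 2043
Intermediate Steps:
(Q - 3)²*(115 + 112) = (0 - 3)²*(115 + 112) = (-3)²*227 = 9*227 = 2043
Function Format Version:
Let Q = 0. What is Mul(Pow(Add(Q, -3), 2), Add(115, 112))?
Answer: 2043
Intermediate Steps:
Mul(Pow(Add(Q, -3), 2), Add(115, 112)) = Mul(Pow(Add(0, -3), 2), Add(115, 112)) = Mul(Pow(-3, 2), 227) = Mul(9, 227) = 2043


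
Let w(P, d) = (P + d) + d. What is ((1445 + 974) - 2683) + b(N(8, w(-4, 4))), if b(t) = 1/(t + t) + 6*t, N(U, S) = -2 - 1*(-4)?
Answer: -1007/4 ≈ -251.75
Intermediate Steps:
w(P, d) = P + 2*d
N(U, S) = 2 (N(U, S) = -2 + 4 = 2)
b(t) = 1/(2*t) + 6*t
((1445 + 974) - 2683) + b(N(8, w(-4, 4))) = ((1445 + 974) - 2683) + ((½)/2 + 6*2) = (2419 - 2683) + ((½)*(½) + 12) = -264 + (¼ + 12) = -264 + 49/4 = -1007/4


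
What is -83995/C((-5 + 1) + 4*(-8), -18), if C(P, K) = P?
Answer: 83995/36 ≈ 2333.2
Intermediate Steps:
-83995/C((-5 + 1) + 4*(-8), -18) = -83995/((-5 + 1) + 4*(-8)) = -83995/(-4 - 32) = -83995/(-36) = -83995*(-1/36) = 83995/36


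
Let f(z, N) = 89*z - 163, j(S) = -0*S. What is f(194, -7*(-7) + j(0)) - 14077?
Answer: 3026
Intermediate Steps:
j(S) = 0 (j(S) = -1*0 = 0)
f(z, N) = -163 + 89*z
f(194, -7*(-7) + j(0)) - 14077 = (-163 + 89*194) - 14077 = (-163 + 17266) - 14077 = 17103 - 14077 = 3026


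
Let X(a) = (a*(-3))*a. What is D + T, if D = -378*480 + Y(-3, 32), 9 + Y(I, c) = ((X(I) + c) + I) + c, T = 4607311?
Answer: 4425896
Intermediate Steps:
X(a) = -3*a**2 (X(a) = (-3*a)*a = -3*a**2)
Y(I, c) = -9 + I - 3*I**2 + 2*c (Y(I, c) = -9 + (((-3*I**2 + c) + I) + c) = -9 + (((c - 3*I**2) + I) + c) = -9 + ((I + c - 3*I**2) + c) = -9 + (I - 3*I**2 + 2*c) = -9 + I - 3*I**2 + 2*c)
D = -181415 (D = -378*480 + (-9 - 3 - 3*(-3)**2 + 2*32) = -181440 + (-9 - 3 - 3*9 + 64) = -181440 + (-9 - 3 - 27 + 64) = -181440 + 25 = -181415)
D + T = -181415 + 4607311 = 4425896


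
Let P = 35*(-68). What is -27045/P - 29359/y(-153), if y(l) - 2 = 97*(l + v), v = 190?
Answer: 778405/244188 ≈ 3.1877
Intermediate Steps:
P = -2380
y(l) = 18432 + 97*l (y(l) = 2 + 97*(l + 190) = 2 + 97*(190 + l) = 2 + (18430 + 97*l) = 18432 + 97*l)
-27045/P - 29359/y(-153) = -27045/(-2380) - 29359/(18432 + 97*(-153)) = -27045*(-1/2380) - 29359/(18432 - 14841) = 5409/476 - 29359/3591 = 778405/244188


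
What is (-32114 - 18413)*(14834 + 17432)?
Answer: -1630304182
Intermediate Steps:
(-32114 - 18413)*(14834 + 17432) = -50527*32266 = -1630304182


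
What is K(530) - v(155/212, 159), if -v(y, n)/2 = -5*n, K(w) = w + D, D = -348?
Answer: -1408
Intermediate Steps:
K(w) = -348 + w (K(w) = w - 348 = -348 + w)
v(y, n) = 10*n (v(y, n) = -(-10)*n = 10*n)
K(530) - v(155/212, 159) = (-348 + 530) - 10*159 = 182 - 1*1590 = 182 - 1590 = -1408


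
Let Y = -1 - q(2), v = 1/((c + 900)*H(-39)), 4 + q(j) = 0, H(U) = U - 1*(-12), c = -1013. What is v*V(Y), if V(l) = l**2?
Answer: 1/339 ≈ 0.0029499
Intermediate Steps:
H(U) = 12 + U (H(U) = U + 12 = 12 + U)
q(j) = -4 (q(j) = -4 + 0 = -4)
v = 1/3051 (v = 1/((-1013 + 900)*(12 - 39)) = 1/(-113*(-27)) = -1/113*(-1/27) = 1/3051 ≈ 0.00032776)
Y = 3 (Y = -1 - 1*(-4) = -1 + 4 = 3)
v*V(Y) = (1/3051)*3**2 = (1/3051)*9 = 1/339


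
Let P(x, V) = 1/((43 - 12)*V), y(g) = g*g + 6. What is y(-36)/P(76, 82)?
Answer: 3309684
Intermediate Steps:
y(g) = 6 + g² (y(g) = g² + 6 = 6 + g²)
P(x, V) = 1/(31*V)
y(-36)/P(76, 82) = (6 + (-36)²)/(((1/31)/82)) = (6 + 1296)/(((1/31)*(1/82))) = 1302/(1/2542) = 1302*2542 = 3309684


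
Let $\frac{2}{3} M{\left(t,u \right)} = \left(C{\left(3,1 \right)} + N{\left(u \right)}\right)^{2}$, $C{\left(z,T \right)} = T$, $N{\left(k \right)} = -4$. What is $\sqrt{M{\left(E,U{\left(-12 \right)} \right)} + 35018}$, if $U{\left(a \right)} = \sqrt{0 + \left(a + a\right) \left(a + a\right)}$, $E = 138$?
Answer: $\frac{\sqrt{140126}}{2} \approx 187.17$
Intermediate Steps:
$U{\left(a \right)} = 2 \sqrt{a^{2}}$ ($U{\left(a \right)} = \sqrt{0 + 2 a 2 a} = \sqrt{0 + 4 a^{2}} = \sqrt{4 a^{2}} = 2 \sqrt{a^{2}}$)
$M{\left(t,u \right)} = \frac{27}{2}$ ($M{\left(t,u \right)} = \frac{3 \left(1 - 4\right)^{2}}{2} = \frac{3 \left(-3\right)^{2}}{2} = \frac{3}{2} \cdot 9 = \frac{27}{2}$)
$\sqrt{M{\left(E,U{\left(-12 \right)} \right)} + 35018} = \sqrt{\frac{27}{2} + 35018} = \sqrt{\frac{70063}{2}} = \frac{\sqrt{140126}}{2}$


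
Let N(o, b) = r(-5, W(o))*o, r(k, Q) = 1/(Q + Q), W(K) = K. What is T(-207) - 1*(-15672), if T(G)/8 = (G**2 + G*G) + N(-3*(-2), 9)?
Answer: 701260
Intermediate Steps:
r(k, Q) = 1/(2*Q)
N(o, b) = 1/2 (N(o, b) = (1/(2*o))*o = 1/2)
T(G) = 4 + 16*G**2 (T(G) = 8*((G**2 + G*G) + 1/2) = 8*((G**2 + G**2) + 1/2) = 8*(2*G**2 + 1/2) = 8*(1/2 + 2*G**2) = 4 + 16*G**2)
T(-207) - 1*(-15672) = (4 + 16*(-207)**2) - 1*(-15672) = (4 + 16*42849) + 15672 = (4 + 685584) + 15672 = 685588 + 15672 = 701260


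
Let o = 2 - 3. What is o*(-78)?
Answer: 78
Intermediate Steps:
o = -1
o*(-78) = -1*(-78) = 78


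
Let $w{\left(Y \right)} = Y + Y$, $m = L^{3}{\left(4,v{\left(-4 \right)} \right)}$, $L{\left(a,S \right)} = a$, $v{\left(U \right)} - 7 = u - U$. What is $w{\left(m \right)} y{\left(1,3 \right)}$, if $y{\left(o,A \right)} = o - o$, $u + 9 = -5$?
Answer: $0$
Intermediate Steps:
$u = -14$ ($u = -9 - 5 = -14$)
$v{\left(U \right)} = -7 - U$ ($v{\left(U \right)} = 7 - \left(14 + U\right) = -7 - U$)
$m = 64$ ($m = 4^{3} = 64$)
$w{\left(Y \right)} = 2 Y$
$y{\left(o,A \right)} = 0$
$w{\left(m \right)} y{\left(1,3 \right)} = 2 \cdot 64 \cdot 0 = 128 \cdot 0 = 0$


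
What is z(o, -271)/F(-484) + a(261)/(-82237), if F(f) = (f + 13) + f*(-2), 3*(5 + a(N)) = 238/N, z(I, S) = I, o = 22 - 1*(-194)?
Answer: 13910406805/32002610787 ≈ 0.43466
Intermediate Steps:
o = 216 (o = 22 + 194 = 216)
a(N) = -5 + 238/(3*N) (a(N) = -5 + (238/N)/3 = -5 + 238/(3*N))
F(f) = 13 - f (F(f) = (13 + f) - 2*f = 13 - f)
z(o, -271)/F(-484) + a(261)/(-82237) = 216/(13 - 1*(-484)) + (-5 + (238/3)/261)/(-82237) = 216/(13 + 484) + (-5 + (238/3)*(1/261))*(-1/82237) = 216/497 + (-5 + 238/783)*(-1/82237) = 216*(1/497) - 3677/783*(-1/82237) = 216/497 + 3677/64391571 = 13910406805/32002610787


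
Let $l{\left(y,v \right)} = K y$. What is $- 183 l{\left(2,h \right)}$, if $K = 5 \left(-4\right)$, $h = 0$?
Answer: $7320$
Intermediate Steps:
$K = -20$
$l{\left(y,v \right)} = - 20 y$
$- 183 l{\left(2,h \right)} = - 183 \left(\left(-20\right) 2\right) = \left(-183\right) \left(-40\right) = 7320$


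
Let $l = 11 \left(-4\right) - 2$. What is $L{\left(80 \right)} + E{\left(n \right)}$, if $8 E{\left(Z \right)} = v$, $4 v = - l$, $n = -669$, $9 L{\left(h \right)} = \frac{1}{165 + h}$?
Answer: $\frac{50731}{35280} \approx 1.438$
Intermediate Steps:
$l = -46$ ($l = -44 - 2 = -46$)
$L{\left(h \right)} = \frac{1}{9 \left(165 + h\right)}$
$v = \frac{23}{2}$ ($v = \frac{\left(-1\right) \left(-46\right)}{4} = \frac{1}{4} \cdot 46 = \frac{23}{2} \approx 11.5$)
$E{\left(Z \right)} = \frac{23}{16}$ ($E{\left(Z \right)} = \frac{1}{8} \cdot \frac{23}{2} = \frac{23}{16}$)
$L{\left(80 \right)} + E{\left(n \right)} = \frac{1}{9 \left(165 + 80\right)} + \frac{23}{16} = \frac{1}{9 \cdot 245} + \frac{23}{16} = \frac{1}{9} \cdot \frac{1}{245} + \frac{23}{16} = \frac{1}{2205} + \frac{23}{16} = \frac{50731}{35280}$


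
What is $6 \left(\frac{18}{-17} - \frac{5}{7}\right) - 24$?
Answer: $- \frac{4122}{119} \approx -34.639$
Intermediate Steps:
$6 \left(\frac{18}{-17} - \frac{5}{7}\right) - 24 = 6 \left(18 \left(- \frac{1}{17}\right) - \frac{5}{7}\right) - 24 = 6 \left(- \frac{18}{17} - \frac{5}{7}\right) - 24 = 6 \left(- \frac{211}{119}\right) - 24 = - \frac{1266}{119} - 24 = - \frac{4122}{119}$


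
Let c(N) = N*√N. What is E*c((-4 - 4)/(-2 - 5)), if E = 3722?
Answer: 59552*√14/49 ≈ 4547.4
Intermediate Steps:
c(N) = N^(3/2)
E*c((-4 - 4)/(-2 - 5)) = 3722*((-4 - 4)/(-2 - 5))^(3/2) = 3722*(-8/(-7))^(3/2) = 3722*(-8*(-⅐))^(3/2) = 3722*(8/7)^(3/2) = 3722*(16*√14/49) = 59552*√14/49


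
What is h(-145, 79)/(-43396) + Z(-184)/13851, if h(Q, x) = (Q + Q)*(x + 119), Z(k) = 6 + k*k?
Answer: 29799997/7908921 ≈ 3.7679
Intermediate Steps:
Z(k) = 6 + k²
h(Q, x) = 2*Q*(119 + x) (h(Q, x) = (2*Q)*(119 + x) = 2*Q*(119 + x))
h(-145, 79)/(-43396) + Z(-184)/13851 = (2*(-145)*(119 + 79))/(-43396) + (6 + (-184)²)/13851 = (2*(-145)*198)*(-1/43396) + (6 + 33856)*(1/13851) = -57420*(-1/43396) + 33862*(1/13851) = 14355/10849 + 33862/13851 = 29799997/7908921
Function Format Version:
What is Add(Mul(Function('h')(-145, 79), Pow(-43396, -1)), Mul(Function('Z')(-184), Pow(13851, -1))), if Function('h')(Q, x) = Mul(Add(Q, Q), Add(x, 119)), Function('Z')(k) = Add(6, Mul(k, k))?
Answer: Rational(29799997, 7908921) ≈ 3.7679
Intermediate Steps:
Function('Z')(k) = Add(6, Pow(k, 2))
Function('h')(Q, x) = Mul(2, Q, Add(119, x)) (Function('h')(Q, x) = Mul(Mul(2, Q), Add(119, x)) = Mul(2, Q, Add(119, x)))
Add(Mul(Function('h')(-145, 79), Pow(-43396, -1)), Mul(Function('Z')(-184), Pow(13851, -1))) = Add(Mul(Mul(2, -145, Add(119, 79)), Pow(-43396, -1)), Mul(Add(6, Pow(-184, 2)), Pow(13851, -1))) = Add(Mul(Mul(2, -145, 198), Rational(-1, 43396)), Mul(Add(6, 33856), Rational(1, 13851))) = Add(Mul(-57420, Rational(-1, 43396)), Mul(33862, Rational(1, 13851))) = Add(Rational(14355, 10849), Rational(33862, 13851)) = Rational(29799997, 7908921)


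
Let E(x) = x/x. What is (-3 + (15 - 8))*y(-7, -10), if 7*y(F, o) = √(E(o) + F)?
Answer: 4*I*√6/7 ≈ 1.3997*I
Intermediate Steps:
E(x) = 1
y(F, o) = √(1 + F)/7
(-3 + (15 - 8))*y(-7, -10) = (-3 + (15 - 8))*(√(1 - 7)/7) = (-3 + 7)*(√(-6)/7) = 4*((I*√6)/7) = 4*(I*√6/7) = 4*I*√6/7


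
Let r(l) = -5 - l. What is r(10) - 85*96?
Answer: -8175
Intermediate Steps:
r(10) - 85*96 = (-5 - 1*10) - 85*96 = (-5 - 10) - 8160 = -15 - 8160 = -8175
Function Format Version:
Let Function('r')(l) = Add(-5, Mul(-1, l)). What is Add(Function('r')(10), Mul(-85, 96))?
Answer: -8175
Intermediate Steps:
Add(Function('r')(10), Mul(-85, 96)) = Add(Add(-5, Mul(-1, 10)), Mul(-85, 96)) = Add(Add(-5, -10), -8160) = Add(-15, -8160) = -8175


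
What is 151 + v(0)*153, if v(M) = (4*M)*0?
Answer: 151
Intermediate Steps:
v(M) = 0
151 + v(0)*153 = 151 + 0*153 = 151 + 0 = 151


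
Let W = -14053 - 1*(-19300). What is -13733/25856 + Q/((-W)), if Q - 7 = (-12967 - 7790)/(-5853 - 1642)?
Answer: -541960825277/1016819907840 ≈ -0.53300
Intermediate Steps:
W = 5247 (W = -14053 + 19300 = 5247)
Q = 73222/7495 (Q = 7 + (-12967 - 7790)/(-5853 - 1642) = 7 - 20757/(-7495) = 7 - 20757*(-1/7495) = 7 + 20757/7495 = 73222/7495 ≈ 9.7694)
-13733/25856 + Q/((-W)) = -13733/25856 + 73222/(7495*((-1*5247))) = -13733*1/25856 + (73222/7495)/(-5247) = -13733/25856 + (73222/7495)*(-1/5247) = -13733/25856 - 73222/39326265 = -541960825277/1016819907840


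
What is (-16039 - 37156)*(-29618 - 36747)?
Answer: 3530286175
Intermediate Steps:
(-16039 - 37156)*(-29618 - 36747) = -53195*(-66365) = 3530286175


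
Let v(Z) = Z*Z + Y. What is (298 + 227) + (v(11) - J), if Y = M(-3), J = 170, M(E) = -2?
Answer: 474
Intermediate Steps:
Y = -2
v(Z) = -2 + Z² (v(Z) = Z*Z - 2 = Z² - 2 = -2 + Z²)
(298 + 227) + (v(11) - J) = (298 + 227) + ((-2 + 11²) - 1*170) = 525 + ((-2 + 121) - 170) = 525 + (119 - 170) = 525 - 51 = 474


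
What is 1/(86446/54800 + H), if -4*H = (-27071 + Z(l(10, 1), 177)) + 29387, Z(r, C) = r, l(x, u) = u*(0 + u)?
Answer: -27400/15828227 ≈ -0.0017311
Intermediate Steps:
l(x, u) = u**2 (l(x, u) = u*u = u**2)
H = -2317/4 (H = -((-27071 + 1**2) + 29387)/4 = -((-27071 + 1) + 29387)/4 = -(-27070 + 29387)/4 = -1/4*2317 = -2317/4 ≈ -579.25)
1/(86446/54800 + H) = 1/(86446/54800 - 2317/4) = 1/(86446*(1/54800) - 2317/4) = 1/(43223/27400 - 2317/4) = 1/(-15828227/27400) = -27400/15828227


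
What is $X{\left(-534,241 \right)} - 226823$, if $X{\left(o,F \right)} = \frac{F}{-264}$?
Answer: $- \frac{59881513}{264} \approx -2.2682 \cdot 10^{5}$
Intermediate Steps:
$X{\left(o,F \right)} = - \frac{F}{264}$ ($X{\left(o,F \right)} = F \left(- \frac{1}{264}\right) = - \frac{F}{264}$)
$X{\left(-534,241 \right)} - 226823 = \left(- \frac{1}{264}\right) 241 - 226823 = - \frac{241}{264} - 226823 = - \frac{59881513}{264}$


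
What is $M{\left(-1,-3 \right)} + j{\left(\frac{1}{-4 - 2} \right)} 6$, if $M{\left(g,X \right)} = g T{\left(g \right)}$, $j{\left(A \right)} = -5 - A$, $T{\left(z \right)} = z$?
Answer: $-28$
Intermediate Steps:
$M{\left(g,X \right)} = g^{2}$ ($M{\left(g,X \right)} = g g = g^{2}$)
$M{\left(-1,-3 \right)} + j{\left(\frac{1}{-4 - 2} \right)} 6 = \left(-1\right)^{2} + \left(-5 - \frac{1}{-4 - 2}\right) 6 = 1 + \left(-5 - \frac{1}{-6}\right) 6 = 1 + \left(-5 - - \frac{1}{6}\right) 6 = 1 + \left(-5 + \frac{1}{6}\right) 6 = 1 - 29 = -28$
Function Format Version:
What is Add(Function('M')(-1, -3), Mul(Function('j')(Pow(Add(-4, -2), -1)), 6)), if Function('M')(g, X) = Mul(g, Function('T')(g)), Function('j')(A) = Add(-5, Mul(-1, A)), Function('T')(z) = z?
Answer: -28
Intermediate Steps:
Function('M')(g, X) = Pow(g, 2) (Function('M')(g, X) = Mul(g, g) = Pow(g, 2))
Add(Function('M')(-1, -3), Mul(Function('j')(Pow(Add(-4, -2), -1)), 6)) = Add(Pow(-1, 2), Mul(Add(-5, Mul(-1, Pow(Add(-4, -2), -1))), 6)) = Add(1, Mul(Add(-5, Mul(-1, Pow(-6, -1))), 6)) = Add(1, Mul(Add(-5, Mul(-1, Rational(-1, 6))), 6)) = Add(1, Mul(Add(-5, Rational(1, 6)), 6)) = Add(1, Mul(Rational(-29, 6), 6)) = Add(1, -29) = -28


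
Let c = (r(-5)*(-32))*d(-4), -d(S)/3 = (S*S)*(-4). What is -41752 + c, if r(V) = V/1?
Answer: -11032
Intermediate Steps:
d(S) = 12*S**2 (d(S) = -3*S*S*(-4) = -3*S**2*(-4) = -(-12)*S**2 = 12*S**2)
r(V) = V (r(V) = V*1 = V)
c = 30720 (c = (-5*(-32))*(12*(-4)**2) = 160*(12*16) = 160*192 = 30720)
-41752 + c = -41752 + 30720 = -11032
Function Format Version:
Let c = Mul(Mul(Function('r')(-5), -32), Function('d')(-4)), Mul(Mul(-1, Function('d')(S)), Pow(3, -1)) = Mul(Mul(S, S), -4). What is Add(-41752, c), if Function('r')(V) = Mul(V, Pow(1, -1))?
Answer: -11032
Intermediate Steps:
Function('d')(S) = Mul(12, Pow(S, 2)) (Function('d')(S) = Mul(-3, Mul(Mul(S, S), -4)) = Mul(-3, Mul(Pow(S, 2), -4)) = Mul(-3, Mul(-4, Pow(S, 2))) = Mul(12, Pow(S, 2)))
Function('r')(V) = V (Function('r')(V) = Mul(V, 1) = V)
c = 30720 (c = Mul(Mul(-5, -32), Mul(12, Pow(-4, 2))) = Mul(160, Mul(12, 16)) = Mul(160, 192) = 30720)
Add(-41752, c) = Add(-41752, 30720) = -11032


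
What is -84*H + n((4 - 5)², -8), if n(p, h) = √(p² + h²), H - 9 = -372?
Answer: 30492 + √65 ≈ 30500.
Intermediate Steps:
H = -363 (H = 9 - 372 = -363)
n(p, h) = √(h² + p²)
-84*H + n((4 - 5)², -8) = -84*(-363) + √((-8)² + ((4 - 5)²)²) = 30492 + √(64 + ((-1)²)²) = 30492 + √(64 + 1²) = 30492 + √(64 + 1) = 30492 + √65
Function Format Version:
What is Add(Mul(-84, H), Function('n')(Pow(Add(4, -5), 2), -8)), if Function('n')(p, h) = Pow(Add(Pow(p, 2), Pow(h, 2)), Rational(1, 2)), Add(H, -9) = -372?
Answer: Add(30492, Pow(65, Rational(1, 2))) ≈ 30500.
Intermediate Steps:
H = -363 (H = Add(9, -372) = -363)
Function('n')(p, h) = Pow(Add(Pow(h, 2), Pow(p, 2)), Rational(1, 2))
Add(Mul(-84, H), Function('n')(Pow(Add(4, -5), 2), -8)) = Add(Mul(-84, -363), Pow(Add(Pow(-8, 2), Pow(Pow(Add(4, -5), 2), 2)), Rational(1, 2))) = Add(30492, Pow(Add(64, Pow(Pow(-1, 2), 2)), Rational(1, 2))) = Add(30492, Pow(Add(64, Pow(1, 2)), Rational(1, 2))) = Add(30492, Pow(Add(64, 1), Rational(1, 2))) = Add(30492, Pow(65, Rational(1, 2)))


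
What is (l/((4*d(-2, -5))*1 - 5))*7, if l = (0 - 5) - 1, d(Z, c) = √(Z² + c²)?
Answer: -210/439 - 168*√29/439 ≈ -2.5392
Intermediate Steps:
l = -6 (l = -5 - 1 = -6)
(l/((4*d(-2, -5))*1 - 5))*7 = (-6/((4*√((-2)² + (-5)²))*1 - 5))*7 = (-6/((4*√(4 + 25))*1 - 5))*7 = (-6/((4*√29)*1 - 5))*7 = (-6/(4*√29 - 5))*7 = (-6/(-5 + 4*√29))*7 = -6/(-5 + 4*√29)*7 = -42/(-5 + 4*√29)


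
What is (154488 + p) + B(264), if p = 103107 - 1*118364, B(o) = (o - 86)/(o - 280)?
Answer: 1113759/8 ≈ 1.3922e+5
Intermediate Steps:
B(o) = (-86 + o)/(-280 + o)
p = -15257 (p = 103107 - 118364 = -15257)
(154488 + p) + B(264) = (154488 - 15257) + (-86 + 264)/(-280 + 264) = 139231 + 178/(-16) = 139231 - 1/16*178 = 139231 - 89/8 = 1113759/8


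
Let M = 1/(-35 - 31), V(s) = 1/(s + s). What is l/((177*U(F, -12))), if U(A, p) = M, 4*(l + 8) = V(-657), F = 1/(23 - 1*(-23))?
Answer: 462539/155052 ≈ 2.9831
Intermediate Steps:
F = 1/46 (F = 1/(23 + 23) = 1/46 ≈ 0.021739)
V(s) = 1/(2*s)
M = -1/66 (M = 1/(-66) = -1/66 ≈ -0.015152)
l = -42049/5256 (l = -8 + ((½)/(-657))/4 = -8 + ((½)*(-1/657))/4 = -8 + (¼)*(-1/1314) = -8 - 1/5256 = -42049/5256 ≈ -8.0002)
U(A, p) = -1/66
l/((177*U(F, -12))) = -42049/(5256*(177*(-1/66))) = -42049/(5256*(-59/22)) = -42049/5256*(-22/59) = 462539/155052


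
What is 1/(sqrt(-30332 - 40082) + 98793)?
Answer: 98793/9760127263 - I*sqrt(70414)/9760127263 ≈ 1.0122e-5 - 2.7188e-8*I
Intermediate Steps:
1/(sqrt(-30332 - 40082) + 98793) = 1/(sqrt(-70414) + 98793) = 1/(I*sqrt(70414) + 98793) = 1/(98793 + I*sqrt(70414))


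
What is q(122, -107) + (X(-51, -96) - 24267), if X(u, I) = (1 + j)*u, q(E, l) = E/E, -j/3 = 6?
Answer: -23399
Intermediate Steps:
j = -18 (j = -3*6 = -18)
q(E, l) = 1
X(u, I) = -17*u (X(u, I) = (1 - 18)*u = -17*u)
q(122, -107) + (X(-51, -96) - 24267) = 1 + (-17*(-51) - 24267) = 1 + (867 - 24267) = 1 - 23400 = -23399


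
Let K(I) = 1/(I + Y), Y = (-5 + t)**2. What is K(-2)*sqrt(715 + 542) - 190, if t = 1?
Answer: -190 + sqrt(1257)/14 ≈ -187.47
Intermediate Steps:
Y = 16 (Y = (-5 + 1)**2 = (-4)**2 = 16)
K(I) = 1/(16 + I) (K(I) = 1/(I + 16) = 1/(16 + I))
K(-2)*sqrt(715 + 542) - 190 = sqrt(715 + 542)/(16 - 2) - 190 = sqrt(1257)/14 - 190 = -190 + sqrt(1257)/14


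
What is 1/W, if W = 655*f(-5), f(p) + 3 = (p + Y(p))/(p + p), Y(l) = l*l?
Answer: -1/3275 ≈ -0.00030534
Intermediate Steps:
Y(l) = l²
f(p) = -3 + (p + p²)/(2*p) (f(p) = -3 + (p + p²)/(p + p) = -3 + (p + p²)/((2*p)) = -3 + (p + p²)*(1/(2*p)) = -3 + (p + p²)/(2*p))
W = -3275 (W = 655*(-5/2 + (½)*(-5)) = 655*(-5/2 - 5/2) = 655*(-5) = -3275)
1/W = 1/(-3275) = -1/3275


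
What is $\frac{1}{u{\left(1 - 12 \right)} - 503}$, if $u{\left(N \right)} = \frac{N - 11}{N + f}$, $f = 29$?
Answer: $- \frac{9}{4538} \approx -0.0019833$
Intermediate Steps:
$u{\left(N \right)} = \frac{-11 + N}{29 + N}$ ($u{\left(N \right)} = \frac{N - 11}{N + 29} = \frac{-11 + N}{29 + N}$)
$\frac{1}{u{\left(1 - 12 \right)} - 503} = \frac{1}{\frac{-11 + \left(1 - 12\right)}{29 + \left(1 - 12\right)} - 503} = \frac{1}{\frac{-11 - 11}{29 - 11} - 503} = \frac{1}{\frac{1}{18} \left(-22\right) - 503} = \frac{1}{- \frac{11}{9} - 503} = \frac{1}{- \frac{4538}{9}} = - \frac{9}{4538}$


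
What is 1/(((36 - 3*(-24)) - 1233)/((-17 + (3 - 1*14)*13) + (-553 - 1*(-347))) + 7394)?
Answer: 122/902443 ≈ 0.00013519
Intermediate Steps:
1/(((36 - 3*(-24)) - 1233)/((-17 + (3 - 1*14)*13) + (-553 - 1*(-347))) + 7394) = 1/(((36 + 72) - 1233)/((-17 + (3 - 14)*13) + (-553 + 347)) + 7394) = 1/((108 - 1233)/((-17 - 11*13) - 206) + 7394) = 1/(-1125/((-17 - 143) - 206) + 7394) = 1/(-1125/(-160 - 206) + 7394) = 1/(-1125/(-366) + 7394) = 1/(-1125*(-1/366) + 7394) = 1/(375/122 + 7394) = 1/(902443/122) = 122/902443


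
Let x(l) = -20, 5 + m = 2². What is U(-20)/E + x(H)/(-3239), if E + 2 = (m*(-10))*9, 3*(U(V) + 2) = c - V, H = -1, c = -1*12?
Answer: 5879/427548 ≈ 0.013751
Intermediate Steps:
c = -12
m = -1 (m = -5 + 2² = -5 + 4 = -1)
U(V) = -6 - V/3 (U(V) = -2 + (-12 - V)/3 = -2 + (-4 - V/3) = -6 - V/3)
E = 88 (E = -2 - 1*(-10)*9 = -2 + 10*9 = -2 + 90 = 88)
U(-20)/E + x(H)/(-3239) = (-6 - ⅓*(-20))/88 - 20/(-3239) = (-6 + 20/3)*(1/88) - 20*(-1/3239) = (⅔)*(1/88) + 20/3239 = 1/132 + 20/3239 = 5879/427548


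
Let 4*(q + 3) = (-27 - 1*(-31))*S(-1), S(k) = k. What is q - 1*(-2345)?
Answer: 2341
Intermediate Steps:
q = -4 (q = -3 + ((-27 - 1*(-31))*(-1))/4 = -3 + ((-27 + 31)*(-1))/4 = -3 + (4*(-1))/4 = -3 + (¼)*(-4) = -3 - 1 = -4)
q - 1*(-2345) = -4 - 1*(-2345) = -4 + 2345 = 2341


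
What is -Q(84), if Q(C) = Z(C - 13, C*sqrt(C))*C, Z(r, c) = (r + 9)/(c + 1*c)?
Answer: -20*sqrt(21)/21 ≈ -4.3644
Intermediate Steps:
Z(r, c) = (9 + r)/(2*c) (Z(r, c) = (9 + r)/(c + c) = (9 + r)/((2*c)) = (9 + r)*(1/(2*c)) = (9 + r)/(2*c))
Q(C) = (-4 + C)/(2*sqrt(C)) (Q(C) = ((9 + (C - 13))/(2*((C*sqrt(C)))))*C = ((9 + (-13 + C))/(2*(C**(3/2))))*C = ((-4 + C)/(2*C**(3/2)))*C = (-4 + C)/(2*sqrt(C)))
-Q(84) = -(-4 + 84)/(2*sqrt(84)) = -sqrt(21)/42*80/2 = -20*sqrt(21)/21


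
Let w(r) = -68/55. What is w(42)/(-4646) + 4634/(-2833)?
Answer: -591966688/361958245 ≈ -1.6355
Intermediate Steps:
w(r) = -68/55 (w(r) = -68*1/55 = -68/55)
w(42)/(-4646) + 4634/(-2833) = -68/55/(-4646) + 4634/(-2833) = -68/55*(-1/4646) + 4634*(-1/2833) = 34/127765 - 4634/2833 = -591966688/361958245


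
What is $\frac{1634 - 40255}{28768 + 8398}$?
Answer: $- \frac{38621}{37166} \approx -1.0391$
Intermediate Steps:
$\frac{1634 - 40255}{28768 + 8398} = - \frac{38621}{37166}$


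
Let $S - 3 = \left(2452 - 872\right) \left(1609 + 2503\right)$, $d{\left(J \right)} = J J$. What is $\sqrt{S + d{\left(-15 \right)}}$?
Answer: $2 \sqrt{1624297} \approx 2549.0$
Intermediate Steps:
$d{\left(J \right)} = J^{2}$
$S = 6496963$ ($S = 3 + \left(2452 - 872\right) \left(1609 + 2503\right) = 3 + 1580 \cdot 4112 = 3 + 6496960 = 6496963$)
$\sqrt{S + d{\left(-15 \right)}} = \sqrt{6496963 + \left(-15\right)^{2}} = \sqrt{6496963 + 225} = \sqrt{6497188} = 2 \sqrt{1624297}$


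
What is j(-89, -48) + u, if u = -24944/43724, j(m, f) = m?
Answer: -979095/10931 ≈ -89.570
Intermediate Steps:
u = -6236/10931 (u = -24944*1/43724 = -6236/10931 ≈ -0.57049)
j(-89, -48) + u = -89 - 6236/10931 = -979095/10931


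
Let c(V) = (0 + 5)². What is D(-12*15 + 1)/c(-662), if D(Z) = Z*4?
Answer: -716/25 ≈ -28.640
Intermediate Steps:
D(Z) = 4*Z
c(V) = 25 (c(V) = 5² = 25)
D(-12*15 + 1)/c(-662) = (4*(-12*15 + 1))/25 = (4*(-180 + 1))*(1/25) = (4*(-179))*(1/25) = -716*1/25 = -716/25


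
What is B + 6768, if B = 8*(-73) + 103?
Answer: 6287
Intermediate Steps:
B = -481 (B = -584 + 103 = -481)
B + 6768 = -481 + 6768 = 6287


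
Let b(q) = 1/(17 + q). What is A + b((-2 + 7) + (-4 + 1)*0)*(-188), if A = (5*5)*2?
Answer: 456/11 ≈ 41.455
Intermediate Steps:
A = 50 (A = 25*2 = 50)
A + b((-2 + 7) + (-4 + 1)*0)*(-188) = 50 - 188/(17 + ((-2 + 7) + (-4 + 1)*0)) = 50 - 188/(17 + (5 - 3*0)) = 50 - 188/(17 + (5 + 0)) = 50 - 188/(17 + 5) = 50 - 188/22 = 50 + (1/22)*(-188) = 50 - 94/11 = 456/11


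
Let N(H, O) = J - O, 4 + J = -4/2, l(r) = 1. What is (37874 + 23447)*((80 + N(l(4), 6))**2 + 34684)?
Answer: 2410405868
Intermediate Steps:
J = -6 (J = -4 - 4/2 = -4 - 4*1/2 = -4 - 2 = -6)
N(H, O) = -6 - O
(37874 + 23447)*((80 + N(l(4), 6))**2 + 34684) = (37874 + 23447)*((80 + (-6 - 1*6))**2 + 34684) = 61321*((80 + (-6 - 6))**2 + 34684) = 61321*((80 - 12)**2 + 34684) = 61321*(68**2 + 34684) = 61321*(4624 + 34684) = 61321*39308 = 2410405868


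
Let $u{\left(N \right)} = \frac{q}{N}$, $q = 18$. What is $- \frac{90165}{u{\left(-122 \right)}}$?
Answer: $\frac{1833355}{3} \approx 6.1112 \cdot 10^{5}$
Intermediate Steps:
$u{\left(N \right)} = \frac{18}{N}$
$- \frac{90165}{u{\left(-122 \right)}} = - \frac{90165}{18 \frac{1}{-122}} = - \frac{90165}{18 \left(- \frac{1}{122}\right)} = - \frac{90165}{- \frac{9}{61}} = \left(-90165\right) \left(- \frac{61}{9}\right) = \frac{1833355}{3}$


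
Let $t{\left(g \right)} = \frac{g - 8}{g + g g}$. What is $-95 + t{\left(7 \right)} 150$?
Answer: $- \frac{2735}{28} \approx -97.679$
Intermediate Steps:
$t{\left(g \right)} = \frac{-8 + g}{g + g^{2}}$
$-95 + t{\left(7 \right)} 150 = -95 + \frac{-8 + 7}{7 \left(1 + 7\right)} 150 = -95 + \frac{1}{7} \cdot \frac{1}{8} \left(-1\right) 150 = -95 - \frac{75}{28} = - \frac{2735}{28}$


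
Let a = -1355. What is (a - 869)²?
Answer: 4946176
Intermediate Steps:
(a - 869)² = (-1355 - 869)² = (-2224)² = 4946176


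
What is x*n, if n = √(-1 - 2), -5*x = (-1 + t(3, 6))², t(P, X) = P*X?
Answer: -289*I*√3/5 ≈ -100.11*I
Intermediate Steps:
x = -289/5 (x = -(-1 + 3*6)²/5 = -(-1 + 18)²/5 = -⅕*17² = -⅕*289 = -289/5 ≈ -57.800)
n = I*√3 (n = √(-3) = I*√3 ≈ 1.732*I)
x*n = -289*I*√3/5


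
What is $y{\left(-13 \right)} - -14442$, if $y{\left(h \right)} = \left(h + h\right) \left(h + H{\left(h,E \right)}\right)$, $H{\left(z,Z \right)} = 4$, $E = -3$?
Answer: $14676$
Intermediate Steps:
$y{\left(h \right)} = 2 h \left(4 + h\right)$ ($y{\left(h \right)} = \left(h + h\right) \left(h + 4\right) = 2 h \left(4 + h\right)$)
$y{\left(-13 \right)} - -14442 = 2 \left(-13\right) \left(4 - 13\right) - -14442 = 2 \left(-13\right) \left(-9\right) + 14442 = 234 + 14442 = 14676$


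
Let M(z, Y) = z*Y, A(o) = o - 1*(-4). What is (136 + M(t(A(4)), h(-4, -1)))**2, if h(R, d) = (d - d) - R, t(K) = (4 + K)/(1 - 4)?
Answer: 14400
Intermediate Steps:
A(o) = 4 + o (A(o) = o + 4 = 4 + o)
t(K) = -4/3 - K/3 (t(K) = (4 + K)/(-3) = (4 + K)*(-1/3) = -4/3 - K/3)
h(R, d) = -R (h(R, d) = 0 - R = -R)
M(z, Y) = Y*z
(136 + M(t(A(4)), h(-4, -1)))**2 = (136 + (-1*(-4))*(-4/3 - (4 + 4)/3))**2 = (136 + 4*(-4/3 - 1/3*8))**2 = (136 + 4*(-4/3 - 8/3))**2 = (136 + 4*(-4))**2 = (136 - 16)**2 = 120**2 = 14400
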